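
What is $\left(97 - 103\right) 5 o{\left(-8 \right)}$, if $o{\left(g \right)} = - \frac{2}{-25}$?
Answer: $- \frac{12}{5} \approx -2.4$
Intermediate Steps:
$o{\left(g \right)} = \frac{2}{25}$ ($o{\left(g \right)} = \left(-2\right) \left(- \frac{1}{25}\right) = \frac{2}{25}$)
$\left(97 - 103\right) 5 o{\left(-8 \right)} = \left(97 - 103\right) 5 \cdot \frac{2}{25} = \left(-6\right) \frac{2}{5} = - \frac{12}{5}$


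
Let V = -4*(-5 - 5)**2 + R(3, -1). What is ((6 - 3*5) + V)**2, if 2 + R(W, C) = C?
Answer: 169744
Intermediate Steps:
R(W, C) = -2 + C
V = -403 (V = -4*(-5 - 5)**2 + (-2 - 1) = -4*(-10)**2 - 3 = -4*100 - 3 = -400 - 3 = -403)
((6 - 3*5) + V)**2 = ((6 - 3*5) - 403)**2 = ((6 - 15) - 403)**2 = (-9 - 403)**2 = (-412)**2 = 169744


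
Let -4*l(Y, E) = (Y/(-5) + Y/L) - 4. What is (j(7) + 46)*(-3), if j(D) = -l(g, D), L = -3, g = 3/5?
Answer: -3369/25 ≈ -134.76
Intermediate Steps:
g = ⅗ (g = 3*(⅕) = ⅗ ≈ 0.60000)
l(Y, E) = 1 + 2*Y/15 (l(Y, E) = -((Y/(-5) + Y/(-3)) - 4)/4 = -((Y*(-⅕) + Y*(-⅓)) - 4)/4 = -((-Y/5 - Y/3) - 4)/4 = -(-8*Y/15 - 4)/4 = -(-4 - 8*Y/15)/4 = 1 + 2*Y/15)
j(D) = -27/25 (j(D) = -(1 + (2/15)*(⅗)) = -(1 + 2/25) = -1*27/25 = -27/25)
(j(7) + 46)*(-3) = (-27/25 + 46)*(-3) = (1123/25)*(-3) = -3369/25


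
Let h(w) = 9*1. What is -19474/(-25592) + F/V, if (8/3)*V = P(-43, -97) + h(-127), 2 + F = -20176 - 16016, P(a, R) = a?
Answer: 264721469/93228 ≈ 2839.5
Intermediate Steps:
h(w) = 9
F = -36194 (F = -2 + (-20176 - 16016) = -2 - 36192 = -36194)
V = -51/4 (V = 3*(-43 + 9)/8 = (3/8)*(-34) = -51/4 ≈ -12.750)
-19474/(-25592) + F/V = -19474/(-25592) - 36194/(-51/4) = -19474*(-1/25592) - 36194*(-4/51) = 1391/1828 + 144776/51 = 264721469/93228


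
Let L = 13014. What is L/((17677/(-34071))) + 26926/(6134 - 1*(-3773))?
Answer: -4392287769656/175126039 ≈ -25081.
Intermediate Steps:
L/((17677/(-34071))) + 26926/(6134 - 1*(-3773)) = 13014/((17677/(-34071))) + 26926/(6134 - 1*(-3773)) = 13014/((17677*(-1/34071))) + 26926/(6134 + 3773) = 13014/(-17677/34071) + 26926/9907 = 13014*(-34071/17677) + 26926*(1/9907) = -443399994/17677 + 26926/9907 = -4392287769656/175126039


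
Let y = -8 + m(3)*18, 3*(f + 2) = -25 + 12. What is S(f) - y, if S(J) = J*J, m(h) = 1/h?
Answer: 379/9 ≈ 42.111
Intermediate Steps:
f = -19/3 (f = -2 + (-25 + 12)/3 = -2 + (⅓)*(-13) = -2 - 13/3 = -19/3 ≈ -6.3333)
S(J) = J²
y = -2 (y = -8 + 18/3 = -8 + (⅓)*18 = -8 + 6 = -2)
S(f) - y = (-19/3)² - 1*(-2) = 361/9 + 2 = 379/9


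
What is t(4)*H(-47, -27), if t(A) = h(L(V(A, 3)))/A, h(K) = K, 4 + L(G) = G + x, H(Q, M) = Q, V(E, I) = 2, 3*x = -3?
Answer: 141/4 ≈ 35.250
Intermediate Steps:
x = -1 (x = (1/3)*(-3) = -1)
L(G) = -5 + G (L(G) = -4 + (G - 1) = -4 + (-1 + G) = -5 + G)
t(A) = -3/A (t(A) = (-5 + 2)/A = -3/A)
t(4)*H(-47, -27) = -3/4*(-47) = 141/4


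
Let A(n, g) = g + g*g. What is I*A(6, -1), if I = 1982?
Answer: 0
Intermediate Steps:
A(n, g) = g + g**2
I*A(6, -1) = 1982*(-(1 - 1)) = 1982*(-1*0) = 1982*0 = 0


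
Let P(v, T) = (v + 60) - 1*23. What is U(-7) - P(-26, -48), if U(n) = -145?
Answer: -156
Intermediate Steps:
P(v, T) = 37 + v (P(v, T) = (60 + v) - 23 = 37 + v)
U(-7) - P(-26, -48) = -145 - (37 - 26) = -145 - 1*11 = -145 - 11 = -156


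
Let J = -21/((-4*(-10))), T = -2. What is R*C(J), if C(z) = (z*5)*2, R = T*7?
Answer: 147/2 ≈ 73.500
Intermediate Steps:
R = -14 (R = -2*7 = -14)
J = -21/40 ≈ -0.52500
C(z) = 10*z (C(z) = (5*z)*2 = 10*z)
R*C(J) = -140*(-21)/40 = -14*(-21/4) = 147/2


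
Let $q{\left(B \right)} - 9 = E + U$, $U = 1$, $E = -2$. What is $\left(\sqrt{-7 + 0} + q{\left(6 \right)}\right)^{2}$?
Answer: $\left(8 + i \sqrt{7}\right)^{2} \approx 57.0 + 42.332 i$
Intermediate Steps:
$q{\left(B \right)} = 8$ ($q{\left(B \right)} = 9 + \left(-2 + 1\right) = 9 - 1 = 8$)
$\left(\sqrt{-7 + 0} + q{\left(6 \right)}\right)^{2} = \left(\sqrt{-7 + 0} + 8\right)^{2} = \left(\sqrt{-7} + 8\right)^{2} = \left(i \sqrt{7} + 8\right)^{2} = \left(8 + i \sqrt{7}\right)^{2}$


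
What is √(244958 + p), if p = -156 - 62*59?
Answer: 2*√60286 ≈ 491.06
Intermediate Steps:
p = -3814 (p = -156 - 3658 = -3814)
√(244958 + p) = √(244958 - 3814) = √241144 = 2*√60286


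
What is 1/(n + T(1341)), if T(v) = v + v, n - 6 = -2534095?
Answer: -1/2531407 ≈ -3.9504e-7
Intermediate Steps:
n = -2534089 (n = 6 - 2534095 = -2534089)
T(v) = 2*v
1/(n + T(1341)) = 1/(-2534089 + 2*1341) = 1/(-2534089 + 2682) = 1/(-2531407) = -1/2531407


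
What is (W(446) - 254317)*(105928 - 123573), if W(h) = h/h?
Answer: 4487405820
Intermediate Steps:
W(h) = 1
(W(446) - 254317)*(105928 - 123573) = (1 - 254317)*(105928 - 123573) = -254316*(-17645) = 4487405820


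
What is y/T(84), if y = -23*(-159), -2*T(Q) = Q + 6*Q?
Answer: -1219/98 ≈ -12.439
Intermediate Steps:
T(Q) = -7*Q/2 (T(Q) = -(Q + 6*Q)/2 = -7*Q/2)
y = 3657
y/T(84) = 3657/((-7/2*84)) = 3657/(-294) = 3657*(-1/294) = -1219/98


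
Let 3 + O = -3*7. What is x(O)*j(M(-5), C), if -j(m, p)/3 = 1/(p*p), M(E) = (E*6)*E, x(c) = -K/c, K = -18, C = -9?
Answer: 1/36 ≈ 0.027778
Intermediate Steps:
O = -24 (O = -3 - 3*7 = -3 - 21 = -24)
x(c) = 18/c (x(c) = -(-18)/c = 18/c)
M(E) = 6*E**2 (M(E) = (6*E)*E = 6*E**2)
j(m, p) = -3/p**2
x(O)*j(M(-5), C) = (18/(-24))*(-3/(-9)**2) = (18*(-1/24))*(-3*1/81) = -3/4*(-1/27) = 1/36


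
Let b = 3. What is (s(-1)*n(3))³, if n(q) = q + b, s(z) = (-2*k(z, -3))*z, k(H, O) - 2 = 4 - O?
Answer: 1259712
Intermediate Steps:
k(H, O) = 6 - O (k(H, O) = 2 + (4 - O) = 6 - O)
s(z) = -18*z (s(z) = (-2*(6 - 1*(-3)))*z = (-2*(6 + 3))*z = (-2*9)*z = -18*z)
n(q) = 3 + q (n(q) = q + 3 = 3 + q)
(s(-1)*n(3))³ = ((-18*(-1))*(3 + 3))³ = (18*6)³ = 108³ = 1259712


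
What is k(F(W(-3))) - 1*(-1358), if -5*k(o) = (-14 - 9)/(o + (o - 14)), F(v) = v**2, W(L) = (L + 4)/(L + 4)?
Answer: 81457/60 ≈ 1357.6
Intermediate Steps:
W(L) = 1 (W(L) = (4 + L)/(4 + L) = 1)
k(o) = 23/(5*(-14 + 2*o)) (k(o) = -(-14 - 9)/(5*(o + (o - 14))) = -(-23)/(5*(o + (-14 + o))) = -(-23)/(5*(-14 + 2*o)) = 23/(5*(-14 + 2*o)))
k(F(W(-3))) - 1*(-1358) = 23/(10*(-7 + 1**2)) - 1*(-1358) = 23/(10*(-7 + 1)) + 1358 = (23/10)/(-6) + 1358 = (23/10)*(-1/6) + 1358 = -23/60 + 1358 = 81457/60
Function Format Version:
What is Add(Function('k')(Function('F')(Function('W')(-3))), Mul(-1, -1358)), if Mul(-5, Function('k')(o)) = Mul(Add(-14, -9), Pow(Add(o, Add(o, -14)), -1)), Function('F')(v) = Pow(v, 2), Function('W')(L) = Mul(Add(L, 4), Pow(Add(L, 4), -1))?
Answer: Rational(81457, 60) ≈ 1357.6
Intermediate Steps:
Function('W')(L) = 1 (Function('W')(L) = Mul(Add(4, L), Pow(Add(4, L), -1)) = 1)
Function('k')(o) = Mul(Rational(23, 5), Pow(Add(-14, Mul(2, o)), -1)) (Function('k')(o) = Mul(Rational(-1, 5), Mul(Add(-14, -9), Pow(Add(o, Add(o, -14)), -1))) = Mul(Rational(-1, 5), Mul(-23, Pow(Add(o, Add(-14, o)), -1))) = Mul(Rational(-1, 5), Mul(-23, Pow(Add(-14, Mul(2, o)), -1))) = Mul(Rational(23, 5), Pow(Add(-14, Mul(2, o)), -1)))
Add(Function('k')(Function('F')(Function('W')(-3))), Mul(-1, -1358)) = Add(Mul(Rational(23, 10), Pow(Add(-7, Pow(1, 2)), -1)), Mul(-1, -1358)) = Add(Mul(Rational(23, 10), Pow(Add(-7, 1), -1)), 1358) = Add(Mul(Rational(23, 10), Pow(-6, -1)), 1358) = Add(Mul(Rational(23, 10), Rational(-1, 6)), 1358) = Add(Rational(-23, 60), 1358) = Rational(81457, 60)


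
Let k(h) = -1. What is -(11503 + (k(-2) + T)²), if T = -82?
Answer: -18392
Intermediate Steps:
-(11503 + (k(-2) + T)²) = -(11503 + (-1 - 82)²) = -(11503 + (-83)²) = -(11503 + 6889) = -1*18392 = -18392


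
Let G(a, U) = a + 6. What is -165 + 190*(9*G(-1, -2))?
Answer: 8385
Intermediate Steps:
G(a, U) = 6 + a
-165 + 190*(9*G(-1, -2)) = -165 + 190*(9*(6 - 1)) = -165 + 190*(9*5) = -165 + 190*45 = -165 + 8550 = 8385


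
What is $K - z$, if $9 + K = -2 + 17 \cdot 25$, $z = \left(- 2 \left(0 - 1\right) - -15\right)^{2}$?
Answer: $125$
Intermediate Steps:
$z = 289$ ($z = \left(\left(-2\right) \left(-1\right) + 15\right)^{2} = \left(2 + 15\right)^{2} = 17^{2} = 289$)
$K = 414$ ($K = -9 + \left(-2 + 17 \cdot 25\right) = -9 + \left(-2 + 425\right) = -9 + 423 = 414$)
$K - z = 414 - 289 = 125$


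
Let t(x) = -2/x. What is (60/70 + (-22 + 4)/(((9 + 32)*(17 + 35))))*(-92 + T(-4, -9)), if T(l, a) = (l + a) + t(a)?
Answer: -48553/546 ≈ -88.925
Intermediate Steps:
T(l, a) = a + l - 2/a (T(l, a) = (l + a) - 2/a = (a + l) - 2/a = a + l - 2/a)
(60/70 + (-22 + 4)/(((9 + 32)*(17 + 35))))*(-92 + T(-4, -9)) = (60/70 + (-22 + 4)/(((9 + 32)*(17 + 35))))*(-92 + (-9 - 4 - 2/(-9))) = (60*(1/70) - 18/(41*52))*(-92 + (-9 - 4 - 2*(-⅑))) = (6/7 - 18/2132)*(-92 + (-9 - 4 + 2/9)) = (6/7 - 18*1/2132)*(-92 - 115/9) = (6/7 - 9/1066)*(-943/9) = (6333/7462)*(-943/9) = -48553/546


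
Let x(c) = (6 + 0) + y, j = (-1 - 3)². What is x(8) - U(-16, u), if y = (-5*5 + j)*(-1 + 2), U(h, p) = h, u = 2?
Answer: 13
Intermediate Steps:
j = 16 (j = (-4)² = 16)
y = -9 (y = (-5*5 + 16)*(-1 + 2) = (-25 + 16)*1 = -9*1 = -9)
x(c) = -3 (x(c) = (6 + 0) - 9 = 6 - 9 = -3)
x(8) - U(-16, u) = -3 - 1*(-16) = -3 + 16 = 13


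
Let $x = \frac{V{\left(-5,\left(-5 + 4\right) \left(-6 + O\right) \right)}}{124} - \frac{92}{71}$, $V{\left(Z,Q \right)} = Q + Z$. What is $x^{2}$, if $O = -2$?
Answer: $\frac{125328025}{77510416} \approx 1.6169$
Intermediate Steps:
$x = - \frac{11195}{8804}$ ($x = \frac{\left(-5 + 4\right) \left(-6 - 2\right) - 5}{124} - \frac{92}{71} = \left(\left(-1\right) \left(-8\right) - 5\right) \frac{1}{124} - \frac{92}{71} = \left(8 - 5\right) \frac{1}{124} - \frac{92}{71} = 3 \cdot \frac{1}{124} - \frac{92}{71} = \frac{3}{124} - \frac{92}{71} = - \frac{11195}{8804} \approx -1.2716$)
$x^{2} = \left(- \frac{11195}{8804}\right)^{2} = \frac{125328025}{77510416}$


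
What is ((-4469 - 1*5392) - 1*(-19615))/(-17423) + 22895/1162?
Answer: 55366491/2892218 ≈ 19.143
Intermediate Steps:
((-4469 - 1*5392) - 1*(-19615))/(-17423) + 22895/1162 = ((-4469 - 5392) + 19615)*(-1/17423) + 22895*(1/1162) = (-9861 + 19615)*(-1/17423) + 22895/1162 = 9754*(-1/17423) + 22895/1162 = -9754/17423 + 22895/1162 = 55366491/2892218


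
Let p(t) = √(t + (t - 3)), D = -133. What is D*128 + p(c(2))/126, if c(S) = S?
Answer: -2145023/126 ≈ -17024.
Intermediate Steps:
p(t) = √(-3 + 2*t) (p(t) = √(t + (-3 + t)) = √(-3 + 2*t))
D*128 + p(c(2))/126 = -133*128 + √(-3 + 2*2)/126 = -17024 + √(-3 + 4)*(1/126) = -17024 + √1*(1/126) = -17024 + 1*(1/126) = -17024 + 1/126 = -2145023/126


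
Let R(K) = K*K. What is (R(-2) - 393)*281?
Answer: -109309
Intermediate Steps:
R(K) = K²
(R(-2) - 393)*281 = ((-2)² - 393)*281 = (4 - 393)*281 = -389*281 = -109309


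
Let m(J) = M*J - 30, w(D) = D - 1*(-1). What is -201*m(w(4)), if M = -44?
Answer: 50250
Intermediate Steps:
w(D) = 1 + D (w(D) = D + 1 = 1 + D)
m(J) = -30 - 44*J (m(J) = -44*J - 30 = -30 - 44*J)
-201*m(w(4)) = -201*(-30 - 44*(1 + 4)) = -201*(-30 - 44*5) = -201*(-30 - 220) = -201*(-250) = 50250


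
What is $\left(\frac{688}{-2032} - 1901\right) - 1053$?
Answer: $- \frac{375201}{127} \approx -2954.3$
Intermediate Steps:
$\left(\frac{688}{-2032} - 1901\right) - 1053 = \left(688 \left(- \frac{1}{2032}\right) - 1901\right) - 1053 = \left(- \frac{43}{127} - 1901\right) - 1053 = - \frac{241470}{127} - 1053 = - \frac{375201}{127}$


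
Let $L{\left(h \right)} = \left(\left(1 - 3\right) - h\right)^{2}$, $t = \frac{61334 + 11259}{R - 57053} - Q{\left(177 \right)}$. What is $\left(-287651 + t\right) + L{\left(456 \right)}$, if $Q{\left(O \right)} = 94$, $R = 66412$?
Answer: $- \frac{729751586}{9359} \approx -77973.0$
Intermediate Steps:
$t = - \frac{807153}{9359}$ ($t = \frac{61334 + 11259}{66412 - 57053} - 94 = \frac{72593}{9359} - 94 = - \frac{807153}{9359} \approx -86.244$)
$L{\left(h \right)} = \left(-2 - h\right)^{2}$ ($L{\left(h \right)} = \left(\left(1 - 3\right) - h\right)^{2} = \left(-2 - h\right)^{2}$)
$\left(-287651 + t\right) + L{\left(456 \right)} = \left(-287651 - \frac{807153}{9359}\right) + \left(2 + 456\right)^{2} = - \frac{2692932862}{9359} + 458^{2} = - \frac{2692932862}{9359} + 209764 = - \frac{729751586}{9359}$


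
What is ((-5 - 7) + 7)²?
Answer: 25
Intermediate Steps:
((-5 - 7) + 7)² = (-12 + 7)² = (-5)² = 25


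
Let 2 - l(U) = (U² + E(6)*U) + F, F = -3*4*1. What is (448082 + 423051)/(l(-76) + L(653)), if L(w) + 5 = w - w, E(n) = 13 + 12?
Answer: -871133/3867 ≈ -225.27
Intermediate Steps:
E(n) = 25
L(w) = -5 (L(w) = -5 + (w - w) = -5 + 0 = -5)
F = -12 (F = -12*1 = -12)
l(U) = 14 - U² - 25*U (l(U) = 2 - ((U² + 25*U) - 12) = 2 - (-12 + U² + 25*U) = 2 + (12 - U² - 25*U) = 14 - U² - 25*U)
(448082 + 423051)/(l(-76) + L(653)) = (448082 + 423051)/((14 - 1*(-76)² - 25*(-76)) - 5) = 871133/((14 - 1*5776 + 1900) - 5) = 871133/((14 - 5776 + 1900) - 5) = 871133/(-3862 - 5) = 871133/(-3867) = 871133*(-1/3867) = -871133/3867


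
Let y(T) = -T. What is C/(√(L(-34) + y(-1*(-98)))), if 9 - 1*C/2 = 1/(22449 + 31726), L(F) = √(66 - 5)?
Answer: -975148*I/(54175*√(98 - √61)) ≈ -1.8954*I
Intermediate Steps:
L(F) = √61
C = 975148/54175 (C = 18 - 2/(22449 + 31726) = 18 - 2/54175 = 975148/54175 ≈ 18.000)
C/(√(L(-34) + y(-1*(-98)))) = 975148/(54175*(√(√61 - (-1)*(-98)))) = 975148/(54175*(√(√61 - 1*98))) = 975148/(54175*(√(√61 - 98))) = 975148/(54175*(√(-98 + √61))) = 975148/(54175*√(-98 + √61))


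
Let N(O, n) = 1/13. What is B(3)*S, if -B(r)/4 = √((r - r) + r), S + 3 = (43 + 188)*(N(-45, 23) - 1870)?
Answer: 22461672*√3/13 ≈ 2.9927e+6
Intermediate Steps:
N(O, n) = 1/13
S = -5615418/13 (S = -3 + (43 + 188)*(1/13 - 1870) = -3 + 231*(-24309/13) = -3 - 5615379/13 = -5615418/13 ≈ -4.3196e+5)
B(r) = -4*√r (B(r) = -4*√((r - r) + r) = -4*√(0 + r) = -4*√r)
B(3)*S = -4*√3*(-5615418/13) = 22461672*√3/13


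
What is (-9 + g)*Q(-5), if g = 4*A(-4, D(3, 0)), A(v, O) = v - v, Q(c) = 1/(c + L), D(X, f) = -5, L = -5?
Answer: 9/10 ≈ 0.90000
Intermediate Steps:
Q(c) = 1/(-5 + c) (Q(c) = 1/(c - 5) = 1/(-5 + c))
A(v, O) = 0
g = 0 (g = 4*0 = 0)
(-9 + g)*Q(-5) = (-9 + 0)/(-5 - 5) = -9/(-10) = -9*(-⅒) = 9/10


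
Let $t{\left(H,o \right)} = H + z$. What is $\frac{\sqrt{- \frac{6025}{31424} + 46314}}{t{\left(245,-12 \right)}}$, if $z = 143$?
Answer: $\frac{\sqrt{714584269501}}{1524064} \approx 0.55466$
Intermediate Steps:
$t{\left(H,o \right)} = 143 + H$ ($t{\left(H,o \right)} = H + 143 = 143 + H$)
$\frac{\sqrt{- \frac{6025}{31424} + 46314}}{t{\left(245,-12 \right)}} = \frac{\sqrt{- \frac{6025}{31424} + 46314}}{143 + 245} = \frac{\sqrt{\left(-6025\right) \frac{1}{31424} + 46314}}{388} = \sqrt{- \frac{6025}{31424} + 46314} \cdot \frac{1}{388} = \sqrt{\frac{1455365111}{31424}} \cdot \frac{1}{388} = \frac{\sqrt{714584269501}}{3928} \cdot \frac{1}{388} = \frac{\sqrt{714584269501}}{1524064}$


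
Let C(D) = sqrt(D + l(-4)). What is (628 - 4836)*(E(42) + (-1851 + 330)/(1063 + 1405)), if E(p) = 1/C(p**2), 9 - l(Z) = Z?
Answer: 1600092/617 - 4208*sqrt(1777)/1777 ≈ 2493.5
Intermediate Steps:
l(Z) = 9 - Z
C(D) = sqrt(13 + D) (C(D) = sqrt(D + (9 - 1*(-4))) = sqrt(D + (9 + 4)) = sqrt(D + 13) = sqrt(13 + D))
E(p) = 1/sqrt(13 + p**2) (E(p) = 1/(sqrt(13 + p**2)) = 1/sqrt(13 + p**2))
(628 - 4836)*(E(42) + (-1851 + 330)/(1063 + 1405)) = (628 - 4836)*(1/sqrt(13 + 42**2) + (-1851 + 330)/(1063 + 1405)) = -4208*(1/sqrt(13 + 1764) - 1521/2468) = -4208*(1/sqrt(1777) - 1521*1/2468) = -4208*(sqrt(1777)/1777 - 1521/2468) = -4208*(-1521/2468 + sqrt(1777)/1777) = 1600092/617 - 4208*sqrt(1777)/1777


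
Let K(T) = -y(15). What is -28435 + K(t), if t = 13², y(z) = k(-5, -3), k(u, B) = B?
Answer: -28432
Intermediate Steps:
y(z) = -3
t = 169
K(T) = 3 (K(T) = -1*(-3) = 3)
-28435 + K(t) = -28435 + 3 = -28432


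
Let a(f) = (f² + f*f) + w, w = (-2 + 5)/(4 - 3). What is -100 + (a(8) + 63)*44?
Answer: 8436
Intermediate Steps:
w = 3 (w = 3/1 = 3*1 = 3)
a(f) = 3 + 2*f² (a(f) = (f² + f*f) + 3 = (f² + f²) + 3 = 2*f² + 3 = 3 + 2*f²)
-100 + (a(8) + 63)*44 = -100 + ((3 + 2*8²) + 63)*44 = -100 + ((3 + 2*64) + 63)*44 = -100 + ((3 + 128) + 63)*44 = -100 + (131 + 63)*44 = -100 + 194*44 = -100 + 8536 = 8436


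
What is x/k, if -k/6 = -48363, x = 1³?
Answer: 1/290178 ≈ 3.4462e-6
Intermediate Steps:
x = 1
k = 290178 (k = -6*(-48363) = 290178)
x/k = 1/290178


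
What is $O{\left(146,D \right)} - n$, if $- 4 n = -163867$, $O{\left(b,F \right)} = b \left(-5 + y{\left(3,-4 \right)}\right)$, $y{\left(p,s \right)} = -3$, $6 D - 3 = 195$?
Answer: $- \frac{168539}{4} \approx -42135.0$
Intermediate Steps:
$D = 33$ ($D = \frac{1}{2} + \frac{1}{6} \cdot 195 = \frac{1}{2} + \frac{65}{2} = 33$)
$O{\left(b,F \right)} = - 8 b$ ($O{\left(b,F \right)} = b \left(-5 - 3\right) = b \left(-8\right) = - 8 b$)
$n = \frac{163867}{4}$ ($n = \left(- \frac{1}{4}\right) \left(-163867\right) = \frac{163867}{4} \approx 40967.0$)
$O{\left(146,D \right)} - n = \left(-8\right) 146 - \frac{163867}{4} = -1168 - \frac{163867}{4} = - \frac{168539}{4}$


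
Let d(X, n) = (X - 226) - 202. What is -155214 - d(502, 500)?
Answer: -155288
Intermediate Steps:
d(X, n) = -428 + X (d(X, n) = (-226 + X) - 202 = -428 + X)
-155214 - d(502, 500) = -155214 - (-428 + 502) = -155214 - 1*74 = -155214 - 74 = -155288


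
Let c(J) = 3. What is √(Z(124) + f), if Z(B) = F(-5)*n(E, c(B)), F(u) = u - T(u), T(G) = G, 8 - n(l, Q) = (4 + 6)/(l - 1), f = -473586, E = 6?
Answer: I*√473586 ≈ 688.18*I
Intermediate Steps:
n(l, Q) = 8 - 10/(-1 + l) (n(l, Q) = 8 - (4 + 6)/(l - 1) = 8 - 10/(-1 + l))
F(u) = 0 (F(u) = u - u = 0)
Z(B) = 0 (Z(B) = 0*(2*(-9 + 4*6)/(-1 + 6)) = 0*(2*(-9 + 24)/5) = 0*(2*(⅕)*15) = 0*6 = 0)
√(Z(124) + f) = √(0 - 473586) = √(-473586) = I*√473586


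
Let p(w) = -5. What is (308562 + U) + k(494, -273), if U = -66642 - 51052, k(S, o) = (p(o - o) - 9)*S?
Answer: 183952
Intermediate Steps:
k(S, o) = -14*S (k(S, o) = (-5 - 9)*S = -14*S)
U = -117694
(308562 + U) + k(494, -273) = (308562 - 117694) - 14*494 = 190868 - 6916 = 183952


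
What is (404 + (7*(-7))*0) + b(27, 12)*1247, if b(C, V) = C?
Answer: 34073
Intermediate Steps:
(404 + (7*(-7))*0) + b(27, 12)*1247 = (404 + (7*(-7))*0) + 27*1247 = (404 - 49*0) + 33669 = (404 + 0) + 33669 = 404 + 33669 = 34073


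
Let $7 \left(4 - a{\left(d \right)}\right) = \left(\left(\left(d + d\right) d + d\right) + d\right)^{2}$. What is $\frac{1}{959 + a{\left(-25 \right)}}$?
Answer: $- \frac{7}{1433259} \approx -4.884 \cdot 10^{-6}$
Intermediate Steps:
$a{\left(d \right)} = 4 - \frac{\left(2 d + 2 d^{2}\right)^{2}}{7}$ ($a{\left(d \right)} = 4 - \frac{\left(\left(\left(d + d\right) d + d\right) + d\right)^{2}}{7} = 4 - \frac{\left(\left(2 d d + d\right) + d\right)^{2}}{7} = 4 - \frac{\left(\left(2 d^{2} + d\right) + d\right)^{2}}{7} = 4 - \frac{\left(\left(d + 2 d^{2}\right) + d\right)^{2}}{7} = 4 - \frac{\left(2 d + 2 d^{2}\right)^{2}}{7}$)
$\frac{1}{959 + a{\left(-25 \right)}} = \frac{1}{959 + \left(4 - \frac{4 \left(-25\right)^{2} \left(1 - 25\right)^{2}}{7}\right)} = \frac{1}{959 + \left(4 - \frac{2500 \left(-24\right)^{2}}{7}\right)} = \frac{1}{959 + \left(4 - \frac{2500}{7} \cdot 576\right)} = \frac{1}{959 + \left(4 - \frac{1440000}{7}\right)} = \frac{1}{959 - \frac{1439972}{7}} = \frac{1}{- \frac{1433259}{7}} = - \frac{7}{1433259}$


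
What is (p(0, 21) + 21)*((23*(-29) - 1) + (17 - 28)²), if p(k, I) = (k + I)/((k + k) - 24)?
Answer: -88067/8 ≈ -11008.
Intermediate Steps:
p(k, I) = (I + k)/(-24 + 2*k) (p(k, I) = (I + k)/(2*k - 24) = (I + k)/(-24 + 2*k))
(p(0, 21) + 21)*((23*(-29) - 1) + (17 - 28)²) = ((21 + 0)/(2*(-12 + 0)) + 21)*((23*(-29) - 1) + (17 - 28)²) = ((½)*21/(-12) + 21)*((-667 - 1) + (-11)²) = ((½)*(-1/12)*21 + 21)*(-668 + 121) = (-7/8 + 21)*(-547) = (161/8)*(-547) = -88067/8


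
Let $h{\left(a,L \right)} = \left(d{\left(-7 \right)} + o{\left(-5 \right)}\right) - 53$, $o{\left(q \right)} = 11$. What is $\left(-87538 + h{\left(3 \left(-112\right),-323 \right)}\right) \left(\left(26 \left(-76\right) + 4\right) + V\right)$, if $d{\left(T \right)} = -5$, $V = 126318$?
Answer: $-10890844410$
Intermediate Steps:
$h{\left(a,L \right)} = -47$ ($h{\left(a,L \right)} = \left(-5 + 11\right) - 53 = 6 - 53 = -47$)
$\left(-87538 + h{\left(3 \left(-112\right),-323 \right)}\right) \left(\left(26 \left(-76\right) + 4\right) + V\right) = \left(-87538 - 47\right) \left(\left(26 \left(-76\right) + 4\right) + 126318\right) = - 87585 \left(\left(-1976 + 4\right) + 126318\right) = - 87585 \left(-1972 + 126318\right) = \left(-87585\right) 124346 = -10890844410$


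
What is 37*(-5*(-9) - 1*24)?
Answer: 777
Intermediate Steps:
37*(-5*(-9) - 1*24) = 37*(45 - 24) = 37*21 = 777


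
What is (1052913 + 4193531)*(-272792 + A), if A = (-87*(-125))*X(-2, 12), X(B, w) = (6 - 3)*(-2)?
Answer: -1773518422648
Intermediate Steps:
X(B, w) = -6 (X(B, w) = 3*(-2) = -6)
A = -65250 (A = -87*(-125)*(-6) = 10875*(-6) = -65250)
(1052913 + 4193531)*(-272792 + A) = (1052913 + 4193531)*(-272792 - 65250) = 5246444*(-338042) = -1773518422648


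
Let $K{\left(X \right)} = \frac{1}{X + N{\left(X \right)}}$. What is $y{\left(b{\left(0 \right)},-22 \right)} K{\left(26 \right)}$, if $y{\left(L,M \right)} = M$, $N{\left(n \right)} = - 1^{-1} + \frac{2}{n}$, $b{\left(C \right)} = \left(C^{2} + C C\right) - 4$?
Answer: $- \frac{143}{163} \approx -0.8773$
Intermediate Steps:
$b{\left(C \right)} = -4 + 2 C^{2}$ ($b{\left(C \right)} = \left(C^{2} + C^{2}\right) - 4 = 2 C^{2} - 4 = -4 + 2 C^{2}$)
$N{\left(n \right)} = -1 + \frac{2}{n}$ ($N{\left(n \right)} = \left(-1\right) 1 + \frac{2}{n} = -1 + \frac{2}{n}$)
$K{\left(X \right)} = \frac{1}{X + \frac{2 - X}{X}}$
$y{\left(b{\left(0 \right)},-22 \right)} K{\left(26 \right)} = - 22 \frac{26}{2 + 26^{2} - 26} = - 22 \frac{26}{2 + 676 - 26} = - 22 \cdot \frac{26}{652} = - 22 \cdot 26 \cdot \frac{1}{652} = \left(-22\right) \frac{13}{326} = - \frac{143}{163}$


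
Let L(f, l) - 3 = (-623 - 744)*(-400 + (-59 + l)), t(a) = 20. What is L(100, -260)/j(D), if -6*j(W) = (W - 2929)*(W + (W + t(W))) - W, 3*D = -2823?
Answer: -5897256/7206881 ≈ -0.81828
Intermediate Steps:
D = -941 (D = (1/3)*(-2823) = -941)
L(f, l) = 627456 - 1367*l (L(f, l) = 3 + (-623 - 744)*(-400 + (-59 + l)) = 3 - 1367*(-459 + l) = 3 + (627453 - 1367*l) = 627456 - 1367*l)
j(W) = W/6 - (-2929 + W)*(20 + 2*W)/6 (j(W) = -((W - 2929)*(W + (W + 20)) - W)/6 = -((-2929 + W)*(W + (20 + W)) - W)/6 = -((-2929 + W)*(20 + 2*W) - W)/6 = -(-W + (-2929 + W)*(20 + 2*W))/6 = W/6 - (-2929 + W)*(20 + 2*W)/6)
L(100, -260)/j(D) = (627456 - 1367*(-260))/(29290/3 - 1/3*(-941)**2 + (5839/6)*(-941)) = (627456 + 355420)/(29290/3 - 1/3*885481 - 5494499/6) = 982876/(29290/3 - 885481/3 - 5494499/6) = 982876/(-7206881/6) = 982876*(-6/7206881) = -5897256/7206881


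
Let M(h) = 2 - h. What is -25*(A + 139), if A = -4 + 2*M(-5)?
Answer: -3725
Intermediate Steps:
A = 10 (A = -4 + 2*(2 - 1*(-5)) = -4 + 2*(2 + 5) = -4 + 2*7 = -4 + 14 = 10)
-25*(A + 139) = -25*(10 + 139) = -25*149 = -3725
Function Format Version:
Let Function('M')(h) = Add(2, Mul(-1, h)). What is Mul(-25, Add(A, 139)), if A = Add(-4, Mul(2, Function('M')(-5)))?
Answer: -3725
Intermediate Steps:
A = 10 (A = Add(-4, Mul(2, Add(2, Mul(-1, -5)))) = Add(-4, Mul(2, Add(2, 5))) = Add(-4, Mul(2, 7)) = Add(-4, 14) = 10)
Mul(-25, Add(A, 139)) = Mul(-25, Add(10, 139)) = Mul(-25, 149) = -3725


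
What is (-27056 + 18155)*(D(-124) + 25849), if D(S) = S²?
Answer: -366943725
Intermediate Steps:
(-27056 + 18155)*(D(-124) + 25849) = (-27056 + 18155)*((-124)² + 25849) = -8901*(15376 + 25849) = -8901*41225 = -366943725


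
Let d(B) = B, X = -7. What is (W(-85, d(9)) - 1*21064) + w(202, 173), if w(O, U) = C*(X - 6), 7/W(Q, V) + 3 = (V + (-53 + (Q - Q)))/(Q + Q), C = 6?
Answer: -4926681/233 ≈ -21145.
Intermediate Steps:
W(Q, V) = 7/(-3 + (-53 + V)/(2*Q)) (W(Q, V) = 7/(-3 + (V + (-53 + (Q - Q)))/(Q + Q)) = 7/(-3 + (V + (-53 + 0))/((2*Q))) = 7/(-3 + (V - 53)*(1/(2*Q))) = 7/(-3 + (-53 + V)*(1/(2*Q))) = 7/(-3 + (-53 + V)/(2*Q)))
w(O, U) = -78 (w(O, U) = 6*(-7 - 6) = 6*(-13) = -78)
(W(-85, d(9)) - 1*21064) + w(202, 173) = (-14*(-85)/(53 - 1*9 + 6*(-85)) - 1*21064) - 78 = (-14*(-85)/(53 - 9 - 510) - 21064) - 78 = (-14*(-85)/(-466) - 21064) - 78 = (-14*(-85)*(-1/466) - 21064) - 78 = (-595/233 - 21064) - 78 = -4908507/233 - 78 = -4926681/233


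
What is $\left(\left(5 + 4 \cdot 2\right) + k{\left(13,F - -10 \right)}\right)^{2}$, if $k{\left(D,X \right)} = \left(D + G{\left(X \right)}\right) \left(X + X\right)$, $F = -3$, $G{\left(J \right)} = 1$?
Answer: $43681$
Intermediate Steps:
$k{\left(D,X \right)} = 2 X \left(1 + D\right)$ ($k{\left(D,X \right)} = \left(D + 1\right) \left(X + X\right) = \left(1 + D\right) 2 X = 2 X \left(1 + D\right)$)
$\left(\left(5 + 4 \cdot 2\right) + k{\left(13,F - -10 \right)}\right)^{2} = \left(\left(5 + 4 \cdot 2\right) + 2 \left(-3 - -10\right) \left(1 + 13\right)\right)^{2} = \left(\left(5 + 8\right) + 2 \left(-3 + 10\right) 14\right)^{2} = \left(13 + 2 \cdot 7 \cdot 14\right)^{2} = \left(13 + 196\right)^{2} = 209^{2} = 43681$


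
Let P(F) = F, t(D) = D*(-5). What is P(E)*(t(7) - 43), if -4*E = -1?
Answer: -39/2 ≈ -19.500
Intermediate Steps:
t(D) = -5*D
E = ¼ (E = -¼*(-1) = ¼ ≈ 0.25000)
P(E)*(t(7) - 43) = (-5*7 - 43)/4 = (-35 - 43)/4 = (¼)*(-78) = -39/2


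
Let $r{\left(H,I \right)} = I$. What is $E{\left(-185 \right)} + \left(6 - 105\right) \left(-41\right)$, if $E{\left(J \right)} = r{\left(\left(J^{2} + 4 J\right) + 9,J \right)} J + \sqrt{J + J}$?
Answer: $38284 + i \sqrt{370} \approx 38284.0 + 19.235 i$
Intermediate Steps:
$E{\left(J \right)} = J^{2} + \sqrt{2} \sqrt{J}$ ($E{\left(J \right)} = J J + \sqrt{J + J} = J^{2} + \sqrt{2 J} = J^{2} + \sqrt{2} \sqrt{J}$)
$E{\left(-185 \right)} + \left(6 - 105\right) \left(-41\right) = \left(\left(-185\right)^{2} + \sqrt{2} \sqrt{-185}\right) + \left(6 - 105\right) \left(-41\right) = \left(34225 + \sqrt{2} i \sqrt{185}\right) - -4059 = \left(34225 + i \sqrt{370}\right) + 4059 = 38284 + i \sqrt{370}$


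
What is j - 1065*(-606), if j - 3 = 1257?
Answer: 646650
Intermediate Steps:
j = 1260 (j = 3 + 1257 = 1260)
j - 1065*(-606) = 1260 - 1065*(-606) = 1260 + 645390 = 646650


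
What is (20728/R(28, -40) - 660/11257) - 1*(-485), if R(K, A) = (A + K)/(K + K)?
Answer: -3250314389/33771 ≈ -96246.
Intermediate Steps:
R(K, A) = (A + K)/(2*K) (R(K, A) = (A + K)/((2*K)) = (A + K)*(1/(2*K)) = (A + K)/(2*K))
(20728/R(28, -40) - 660/11257) - 1*(-485) = (20728/(((1/2)*(-40 + 28)/28)) - 660/11257) - 1*(-485) = (20728/(((1/2)*(1/28)*(-12))) - 660*1/11257) + 485 = (20728/(-3/14) - 660/11257) + 485 = (20728*(-14/3) - 660/11257) + 485 = (-290192/3 - 660/11257) + 485 = -3266693324/33771 + 485 = -3250314389/33771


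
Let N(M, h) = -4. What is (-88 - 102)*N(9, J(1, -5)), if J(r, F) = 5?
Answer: 760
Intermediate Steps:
(-88 - 102)*N(9, J(1, -5)) = (-88 - 102)*(-4) = -190*(-4) = 760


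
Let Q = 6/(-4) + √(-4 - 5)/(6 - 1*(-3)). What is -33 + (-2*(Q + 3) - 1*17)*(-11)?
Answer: 187 + 22*I/3 ≈ 187.0 + 7.3333*I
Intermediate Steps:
Q = -3/2 + I/3 (Q = 6*(-¼) + √(-9)/(6 + 3) = -3/2 + (3*I)/9 = -3/2 + (3*I)*(⅑) = -3/2 + I/3 ≈ -1.5 + 0.33333*I)
-33 + (-2*(Q + 3) - 1*17)*(-11) = -33 + (-2*((-3/2 + I/3) + 3) - 1*17)*(-11) = -33 + (-2*(3/2 + I/3) - 17)*(-11) = -33 + ((-3 - 2*I/3) - 17)*(-11) = -33 + (-20 - 2*I/3)*(-11) = -33 + (220 + 22*I/3) = 187 + 22*I/3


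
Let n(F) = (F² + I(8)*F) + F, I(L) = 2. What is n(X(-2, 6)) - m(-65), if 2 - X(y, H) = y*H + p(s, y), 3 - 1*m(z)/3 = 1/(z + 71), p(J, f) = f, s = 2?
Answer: 591/2 ≈ 295.50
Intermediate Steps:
m(z) = 9 - 3/(71 + z) (m(z) = 9 - 3/(z + 71) = 9 - 3/(71 + z))
X(y, H) = 2 - y - H*y (X(y, H) = 2 - (y*H + y) = 2 - (H*y + y) = 2 - (y + H*y) = 2 + (-y - H*y) = 2 - y - H*y)
n(F) = F² + 3*F (n(F) = (F² + 2*F) + F = F² + 3*F)
n(X(-2, 6)) - m(-65) = (2 - 1*(-2) - 1*6*(-2))*(3 + (2 - 1*(-2) - 1*6*(-2))) - 3*(212 + 3*(-65))/(71 - 65) = (2 + 2 + 12)*(3 + (2 + 2 + 12)) - 3*(212 - 195)/6 = 16*(3 + 16) - 3*17/6 = 16*19 - 1*17/2 = 304 - 17/2 = 591/2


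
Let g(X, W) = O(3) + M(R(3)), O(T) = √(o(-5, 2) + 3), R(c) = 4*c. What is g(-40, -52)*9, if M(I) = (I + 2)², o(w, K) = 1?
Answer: 1782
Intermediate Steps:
M(I) = (2 + I)²
O(T) = 2 (O(T) = √(1 + 3) = √4 = 2)
g(X, W) = 198 (g(X, W) = 2 + (2 + 4*3)² = 2 + (2 + 12)² = 2 + 14² = 2 + 196 = 198)
g(-40, -52)*9 = 198*9 = 1782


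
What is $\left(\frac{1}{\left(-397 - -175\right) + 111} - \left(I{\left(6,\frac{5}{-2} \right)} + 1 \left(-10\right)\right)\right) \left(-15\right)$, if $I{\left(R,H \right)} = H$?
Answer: $- \frac{13865}{74} \approx -187.36$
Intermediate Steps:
$\left(\frac{1}{\left(-397 - -175\right) + 111} - \left(I{\left(6,\frac{5}{-2} \right)} + 1 \left(-10\right)\right)\right) \left(-15\right) = \left(\frac{1}{\left(-397 - -175\right) + 111} - \left(\frac{5}{-2} + 1 \left(-10\right)\right)\right) \left(-15\right) = \left(\frac{1}{\left(-397 + 175\right) + 111} - \left(5 \left(- \frac{1}{2}\right) - 10\right)\right) \left(-15\right) = \left(\frac{1}{-222 + 111} - \left(- \frac{5}{2} - 10\right)\right) \left(-15\right) = \left(\frac{1}{-111} - - \frac{25}{2}\right) \left(-15\right) = \left(- \frac{1}{111} + \frac{25}{2}\right) \left(-15\right) = \frac{2773}{222} \left(-15\right) = - \frac{13865}{74}$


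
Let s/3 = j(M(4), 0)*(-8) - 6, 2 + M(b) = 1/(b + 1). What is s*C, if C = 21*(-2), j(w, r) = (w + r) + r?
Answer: -5292/5 ≈ -1058.4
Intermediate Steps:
M(b) = -2 + 1/(1 + b) (M(b) = -2 + 1/(b + 1) = -2 + 1/(1 + b))
j(w, r) = w + 2*r (j(w, r) = (r + w) + r = w + 2*r)
C = -42
s = 126/5 (s = 3*(((-1 - 2*4)/(1 + 4) + 2*0)*(-8) - 6) = 3*(((-1 - 8)/5 + 0)*(-8) - 6) = 3*(((⅕)*(-9) + 0)*(-8) - 6) = 3*((-9/5 + 0)*(-8) - 6) = 3*(-9/5*(-8) - 6) = 3*(72/5 - 6) = 3*(42/5) = 126/5 ≈ 25.200)
s*C = (126/5)*(-42) = -5292/5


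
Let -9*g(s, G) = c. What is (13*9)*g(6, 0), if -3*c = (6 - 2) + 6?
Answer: 130/3 ≈ 43.333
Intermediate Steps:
c = -10/3 (c = -((6 - 2) + 6)/3 = -(4 + 6)/3 = -1/3*10 = -10/3 ≈ -3.3333)
g(s, G) = 10/27 (g(s, G) = -1/9*(-10/3) = 10/27)
(13*9)*g(6, 0) = (13*9)*(10/27) = 117*(10/27) = 130/3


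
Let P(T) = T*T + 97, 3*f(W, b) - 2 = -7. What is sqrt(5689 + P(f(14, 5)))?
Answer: sqrt(52099)/3 ≈ 76.084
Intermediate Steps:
f(W, b) = -5/3 (f(W, b) = 2/3 + (1/3)*(-7) = 2/3 - 7/3 = -5/3)
P(T) = 97 + T**2 (P(T) = T**2 + 97 = 97 + T**2)
sqrt(5689 + P(f(14, 5))) = sqrt(5689 + (97 + (-5/3)**2)) = sqrt(5689 + (97 + 25/9)) = sqrt(5689 + 898/9) = sqrt(52099/9) = sqrt(52099)/3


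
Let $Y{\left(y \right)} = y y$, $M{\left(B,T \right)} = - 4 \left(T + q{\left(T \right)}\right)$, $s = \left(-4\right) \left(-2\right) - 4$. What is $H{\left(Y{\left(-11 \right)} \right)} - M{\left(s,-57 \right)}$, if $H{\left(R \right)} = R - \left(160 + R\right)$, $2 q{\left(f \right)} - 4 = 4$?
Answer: $-372$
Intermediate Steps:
$q{\left(f \right)} = 4$ ($q{\left(f \right)} = 2 + \frac{1}{2} \cdot 4 = 2 + 2 = 4$)
$s = 4$ ($s = 8 - 4 = 4$)
$M{\left(B,T \right)} = -16 - 4 T$ ($M{\left(B,T \right)} = - 4 \left(T + 4\right) = - 4 \left(4 + T\right) = -16 - 4 T$)
$Y{\left(y \right)} = y^{2}$
$H{\left(R \right)} = -160$
$H{\left(Y{\left(-11 \right)} \right)} - M{\left(s,-57 \right)} = -160 - \left(-16 - -228\right) = -160 - \left(-16 + 228\right) = -160 - 212 = -372$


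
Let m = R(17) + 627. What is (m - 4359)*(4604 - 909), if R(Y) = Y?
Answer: -13726925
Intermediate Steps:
m = 644 (m = 17 + 627 = 644)
(m - 4359)*(4604 - 909) = (644 - 4359)*(4604 - 909) = -3715*3695 = -13726925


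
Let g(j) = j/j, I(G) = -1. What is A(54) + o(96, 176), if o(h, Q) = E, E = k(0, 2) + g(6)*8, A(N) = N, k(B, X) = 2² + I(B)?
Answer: 65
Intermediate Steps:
k(B, X) = 3 (k(B, X) = 2² - 1 = 4 - 1 = 3)
g(j) = 1
E = 11 (E = 3 + 1*8 = 3 + 8 = 11)
o(h, Q) = 11
A(54) + o(96, 176) = 54 + 11 = 65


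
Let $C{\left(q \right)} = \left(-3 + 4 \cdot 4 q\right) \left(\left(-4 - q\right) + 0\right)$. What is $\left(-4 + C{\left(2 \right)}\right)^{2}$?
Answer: $31684$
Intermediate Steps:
$C{\left(q \right)} = \left(-4 - q\right) \left(-3 + 16 q\right)$ ($C{\left(q \right)} = \left(-3 + 16 q\right) \left(-4 - q\right) = \left(-4 - q\right) \left(-3 + 16 q\right)$)
$\left(-4 + C{\left(2 \right)}\right)^{2} = \left(-4 - \left(110 + 64\right)\right)^{2} = \left(-4 - 174\right)^{2} = \left(-178\right)^{2} = 31684$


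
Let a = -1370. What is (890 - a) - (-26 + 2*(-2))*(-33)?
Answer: 1270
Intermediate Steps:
(890 - a) - (-26 + 2*(-2))*(-33) = (890 - 1*(-1370)) - (-26 + 2*(-2))*(-33) = (890 + 1370) - (-26 - 4)*(-33) = 2260 - (-30)*(-33) = 2260 - 1*990 = 2260 - 990 = 1270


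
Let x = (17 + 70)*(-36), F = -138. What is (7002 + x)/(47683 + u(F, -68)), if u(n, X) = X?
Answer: 774/9523 ≈ 0.081277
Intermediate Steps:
x = -3132 (x = 87*(-36) = -3132)
(7002 + x)/(47683 + u(F, -68)) = (7002 - 3132)/(47683 - 68) = 3870/47615 = 3870*(1/47615) = 774/9523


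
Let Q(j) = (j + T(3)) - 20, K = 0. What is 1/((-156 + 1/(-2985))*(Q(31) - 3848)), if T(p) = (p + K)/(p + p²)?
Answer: 11940/7146499367 ≈ 1.6707e-6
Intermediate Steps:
T(p) = p/(p + p²) (T(p) = (p + 0)/(p + p²) = p/(p + p²))
Q(j) = -79/4 + j (Q(j) = (j + 1/(1 + 3)) - 20 = (j + 1/4) - 20 = (j + ¼) - 20 = (¼ + j) - 20 = -79/4 + j)
1/((-156 + 1/(-2985))*(Q(31) - 3848)) = 1/((-156 + 1/(-2985))*((-79/4 + 31) - 3848)) = 1/((-156 - 1/2985)*(45/4 - 3848)) = 1/(-465661/2985*(-15347/4)) = 1/(7146499367/11940) = 11940/7146499367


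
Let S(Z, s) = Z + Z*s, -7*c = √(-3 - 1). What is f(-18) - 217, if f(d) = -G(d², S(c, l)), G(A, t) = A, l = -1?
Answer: -541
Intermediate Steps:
c = -2*I/7 (c = -√(-3 - 1)/7 = -2*I/7 ≈ -0.28571*I)
f(d) = -d²
f(-18) - 217 = -1*(-18)² - 217 = -1*324 - 217 = -324 - 217 = -541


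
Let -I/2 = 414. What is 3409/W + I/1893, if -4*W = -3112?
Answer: 1936351/490918 ≈ 3.9443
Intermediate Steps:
W = 778 (W = -¼*(-3112) = 778)
I = -828 (I = -2*414 = -828)
3409/W + I/1893 = 3409/778 - 828/1893 = 3409*(1/778) - 828*1/1893 = 3409/778 - 276/631 = 1936351/490918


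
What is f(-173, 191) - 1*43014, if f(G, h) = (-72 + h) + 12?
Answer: -42883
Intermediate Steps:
f(G, h) = -60 + h
f(-173, 191) - 1*43014 = (-60 + 191) - 1*43014 = 131 - 43014 = -42883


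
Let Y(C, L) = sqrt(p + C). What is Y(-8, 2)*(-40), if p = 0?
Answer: -80*I*sqrt(2) ≈ -113.14*I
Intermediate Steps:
Y(C, L) = sqrt(C) (Y(C, L) = sqrt(0 + C) = sqrt(C))
Y(-8, 2)*(-40) = sqrt(-8)*(-40) = (2*I*sqrt(2))*(-40) = -80*I*sqrt(2)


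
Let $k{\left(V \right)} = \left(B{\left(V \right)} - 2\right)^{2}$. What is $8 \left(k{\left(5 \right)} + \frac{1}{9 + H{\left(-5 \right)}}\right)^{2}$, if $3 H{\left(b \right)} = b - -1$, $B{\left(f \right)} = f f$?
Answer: $\frac{1184871200}{529} \approx 2.2398 \cdot 10^{6}$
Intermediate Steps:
$B{\left(f \right)} = f^{2}$
$H{\left(b \right)} = \frac{1}{3} + \frac{b}{3}$ ($H{\left(b \right)} = \frac{b - -1}{3} = \frac{b + 1}{3} = \frac{1 + b}{3} = \frac{1}{3} + \frac{b}{3}$)
$k{\left(V \right)} = \left(-2 + V^{2}\right)^{2}$ ($k{\left(V \right)} = \left(V^{2} - 2\right)^{2} = \left(-2 + V^{2}\right)^{2}$)
$8 \left(k{\left(5 \right)} + \frac{1}{9 + H{\left(-5 \right)}}\right)^{2} = 8 \left(\left(-2 + 5^{2}\right)^{2} + \frac{1}{9 + \left(\frac{1}{3} + \frac{1}{3} \left(-5\right)\right)}\right)^{2} = 8 \left(\left(-2 + 25\right)^{2} + \frac{1}{9 + \left(\frac{1}{3} - \frac{5}{3}\right)}\right)^{2} = 8 \left(23^{2} + \frac{1}{9 - \frac{4}{3}}\right)^{2} = 8 \left(529 + \frac{1}{\frac{23}{3}}\right)^{2} = 8 \left(529 + \frac{3}{23}\right)^{2} = 8 \left(\frac{12170}{23}\right)^{2} = 8 \cdot \frac{148108900}{529} = \frac{1184871200}{529}$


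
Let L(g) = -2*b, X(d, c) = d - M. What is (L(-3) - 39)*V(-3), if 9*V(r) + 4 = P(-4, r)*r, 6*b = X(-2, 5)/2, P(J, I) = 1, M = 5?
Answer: 1589/54 ≈ 29.426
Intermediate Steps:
X(d, c) = -5 + d (X(d, c) = d - 1*5 = d - 5 = -5 + d)
b = -7/12 (b = ((-5 - 2)/2)/6 = (-7*1/2)/6 = (1/6)*(-7/2) = -7/12 ≈ -0.58333)
V(r) = -4/9 + r/9 (V(r) = -4/9 + (1*r)/9 = -4/9 + r/9)
L(g) = 7/6 (L(g) = -2*(-7/12) = 7/6)
(L(-3) - 39)*V(-3) = (7/6 - 39)*(-4/9 + (1/9)*(-3)) = -227*(-4/9 - 1/3)/6 = -227/6*(-7/9) = 1589/54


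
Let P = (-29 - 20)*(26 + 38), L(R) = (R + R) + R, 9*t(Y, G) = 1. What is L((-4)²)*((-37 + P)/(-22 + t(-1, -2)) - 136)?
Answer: 84720/197 ≈ 430.05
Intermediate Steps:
t(Y, G) = ⅑ (t(Y, G) = (⅑)*1 = ⅑)
L(R) = 3*R (L(R) = 2*R + R = 3*R)
P = -3136 (P = -49*64 = -3136)
L((-4)²)*((-37 + P)/(-22 + t(-1, -2)) - 136) = (3*(-4)²)*((-37 - 3136)/(-22 + ⅑) - 136) = (3*16)*(-3173/(-197/9) - 136) = 48*(-3173*(-9/197) - 136) = 48*(28557/197 - 136) = 48*(1765/197) = 84720/197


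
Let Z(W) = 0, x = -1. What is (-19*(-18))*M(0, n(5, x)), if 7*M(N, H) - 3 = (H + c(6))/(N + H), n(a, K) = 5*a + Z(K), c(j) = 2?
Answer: 34884/175 ≈ 199.34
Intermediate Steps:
n(a, K) = 5*a (n(a, K) = 5*a + 0 = 5*a)
M(N, H) = 3/7 + (2 + H)/(7*(H + N)) (M(N, H) = 3/7 + ((H + 2)/(N + H))/7 = 3/7 + ((2 + H)/(H + N))/7 = 3/7 + (2 + H)/(7*(H + N)))
(-19*(-18))*M(0, n(5, x)) = (-19*(-18))*((2 + 3*0 + 4*(5*5))/(7*(5*5 + 0))) = 342*((2 + 0 + 4*25)/(7*(25 + 0))) = 342*((1/7)*(2 + 0 + 100)/25) = 342*((1/7)*(1/25)*102) = 342*(102/175) = 34884/175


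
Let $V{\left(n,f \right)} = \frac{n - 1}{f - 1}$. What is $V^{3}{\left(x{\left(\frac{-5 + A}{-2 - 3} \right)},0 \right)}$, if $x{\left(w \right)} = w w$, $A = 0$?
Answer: $0$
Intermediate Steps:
$x{\left(w \right)} = w^{2}$
$V{\left(n,f \right)} = \frac{-1 + n}{-1 + f}$
$V^{3}{\left(x{\left(\frac{-5 + A}{-2 - 3} \right)},0 \right)} = \left(\frac{-1 + \left(\frac{-5 + 0}{-2 - 3}\right)^{2}}{-1 + 0}\right)^{3} = \left(\frac{-1 + \left(- \frac{5}{-5}\right)^{2}}{-1}\right)^{3} = \left(- (-1 + \left(\left(-5\right) \left(- \frac{1}{5}\right)\right)^{2})\right)^{3} = \left(- (-1 + 1^{2})\right)^{3} = \left(- (-1 + 1)\right)^{3} = \left(\left(-1\right) 0\right)^{3} = 0^{3} = 0$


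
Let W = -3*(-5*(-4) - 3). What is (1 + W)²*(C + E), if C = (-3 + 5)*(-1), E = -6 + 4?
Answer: -10000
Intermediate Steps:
W = -51 (W = -3*(20 - 3) = -3*17 = -51)
E = -2
C = -2 (C = 2*(-1) = -2)
(1 + W)²*(C + E) = (1 - 51)²*(-2 - 2) = (-50)²*(-4) = 2500*(-4) = -10000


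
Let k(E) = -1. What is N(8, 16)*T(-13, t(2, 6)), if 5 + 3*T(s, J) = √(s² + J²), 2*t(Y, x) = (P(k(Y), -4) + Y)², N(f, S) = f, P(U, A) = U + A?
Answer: -40/3 + 4*√757/3 ≈ 23.352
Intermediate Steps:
P(U, A) = A + U
t(Y, x) = (-5 + Y)²/2 (t(Y, x) = ((-4 - 1) + Y)²/2 = (-5 + Y)²/2)
T(s, J) = -5/3 + √(J² + s²)/3 (T(s, J) = -5/3 + √(s² + J²)/3 = -5/3 + √(J² + s²)/3)
N(8, 16)*T(-13, t(2, 6)) = 8*(-5/3 + √(((-5 + 2)²/2)² + (-13)²)/3) = 8*(-5/3 + √(((½)*(-3)²)² + 169)/3) = 8*(-5/3 + √(((½)*9)² + 169)/3) = 8*(-5/3 + √((9/2)² + 169)/3) = 8*(-5/3 + √(81/4 + 169)/3) = 8*(-5/3 + √(757/4)/3) = 8*(-5/3 + (√757/2)/3) = 8*(-5/3 + √757/6) = -40/3 + 4*√757/3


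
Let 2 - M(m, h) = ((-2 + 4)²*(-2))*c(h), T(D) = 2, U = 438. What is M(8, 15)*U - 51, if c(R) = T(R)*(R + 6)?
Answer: 147993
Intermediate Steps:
c(R) = 12 + 2*R (c(R) = 2*(R + 6) = 2*(6 + R) = 12 + 2*R)
M(m, h) = 98 + 16*h (M(m, h) = 2 - (-2 + 4)²*(-2)*(12 + 2*h) = 2 - 2²*(-2)*(12 + 2*h) = 2 - 4*(-2)*(12 + 2*h) = 2 - (-8)*(12 + 2*h) = 2 - (-96 - 16*h) = 2 + (96 + 16*h) = 98 + 16*h)
M(8, 15)*U - 51 = (98 + 16*15)*438 - 51 = (98 + 240)*438 - 51 = 338*438 - 51 = 148044 - 51 = 147993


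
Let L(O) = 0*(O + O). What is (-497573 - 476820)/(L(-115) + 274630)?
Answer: -974393/274630 ≈ -3.5480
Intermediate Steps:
L(O) = 0 (L(O) = 0*(2*O) = 0)
(-497573 - 476820)/(L(-115) + 274630) = (-497573 - 476820)/(0 + 274630) = -974393/274630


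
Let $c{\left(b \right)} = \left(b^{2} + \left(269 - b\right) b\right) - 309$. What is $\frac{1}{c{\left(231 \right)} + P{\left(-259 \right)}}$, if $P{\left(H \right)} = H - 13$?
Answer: $\frac{1}{61558} \approx 1.6245 \cdot 10^{-5}$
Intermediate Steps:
$P{\left(H \right)} = -13 + H$ ($P{\left(H \right)} = H - 13 = -13 + H$)
$c{\left(b \right)} = -309 + b^{2} + b \left(269 - b\right)$ ($c{\left(b \right)} = \left(b^{2} + b \left(269 - b\right)\right) - 309 = -309 + b^{2} + b \left(269 - b\right)$)
$\frac{1}{c{\left(231 \right)} + P{\left(-259 \right)}} = \frac{1}{\left(-309 + 269 \cdot 231\right) - 272} = \frac{1}{\left(-309 + 62139\right) - 272} = \frac{1}{61830 - 272} = \frac{1}{61558}$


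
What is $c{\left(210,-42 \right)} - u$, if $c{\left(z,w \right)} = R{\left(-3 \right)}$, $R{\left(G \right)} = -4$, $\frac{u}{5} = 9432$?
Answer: $-47164$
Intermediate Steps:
$u = 47160$ ($u = 5 \cdot 9432 = 47160$)
$c{\left(z,w \right)} = -4$
$c{\left(210,-42 \right)} - u = -4 - 47160 = -47164$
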